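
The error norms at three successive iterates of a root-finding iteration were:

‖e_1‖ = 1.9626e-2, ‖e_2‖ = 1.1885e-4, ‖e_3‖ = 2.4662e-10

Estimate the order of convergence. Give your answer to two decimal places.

p ≈ ln(‖e_3‖/‖e_2‖) / ln(‖e_2‖/‖e_1‖)
  = ln(2.4662e-10/1.1885e-4) / ln(1.1885e-4/1.9626e-2)
  = ln(2.07505e-06) / ln(0.00605574)
  = -13.08553 / -5.10675 ≈ 2.56240

2.56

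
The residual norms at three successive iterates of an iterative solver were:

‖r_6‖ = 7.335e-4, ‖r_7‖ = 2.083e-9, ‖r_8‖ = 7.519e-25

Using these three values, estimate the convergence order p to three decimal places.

2.784

p ≈ ln(‖r_8‖/‖r_7‖) / ln(‖r_7‖/‖r_6‖)
  = ln(7.519e-25/2.083e-9) / ln(2.083e-9/7.335e-4)
  = ln(3.6097e-16) / ln(2.83981e-06)
  = -35.557737 / -12.771773 ≈ 2.784088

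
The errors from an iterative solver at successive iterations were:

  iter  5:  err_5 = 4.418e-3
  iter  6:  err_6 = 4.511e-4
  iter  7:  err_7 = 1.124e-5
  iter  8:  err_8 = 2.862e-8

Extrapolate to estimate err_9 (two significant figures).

First estimate the order: p ≈ ln(err_8/err_7) / ln(err_7/err_6) = ln(2.862e-8/1.124e-5)/ln(1.124e-5/4.511e-4) = ln(0.00254626)/ln(0.0249169) ≈ 1.6178.
Then err_9 ≈ err_8·(err_8/err_7)^p = 2.862e-8·(0.00254626)^1.6178 = 2.862e-8·6.35725e-05 ≈ 1.819e-12.

1.8e-12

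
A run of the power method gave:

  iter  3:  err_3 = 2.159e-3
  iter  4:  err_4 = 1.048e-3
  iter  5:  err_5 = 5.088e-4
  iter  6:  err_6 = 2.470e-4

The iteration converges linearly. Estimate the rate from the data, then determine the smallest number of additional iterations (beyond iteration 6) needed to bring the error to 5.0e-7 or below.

9

Rate ρ ≈ err_6/err_5 = 2.470e-4/5.088e-4 = 0.4855.
After j more steps, err_{6+j} ≈ 2.470e-4·ρ^j; need ρ^j ≤ 5.0e-7/2.470e-4 = 0.00202429.
j ≥ ln(0.00202429)/ln(0.4855) = -6.2025/-0.72258 = 8.584.
So 9 more iterations are needed.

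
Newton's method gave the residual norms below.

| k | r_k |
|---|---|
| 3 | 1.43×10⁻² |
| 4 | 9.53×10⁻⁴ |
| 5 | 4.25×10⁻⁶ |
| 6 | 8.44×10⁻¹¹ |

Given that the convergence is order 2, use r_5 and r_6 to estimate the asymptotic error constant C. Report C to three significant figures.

C ≈ r_6 / r_5^2
  = 8.44×10⁻¹¹ / (4.25×10⁻⁶)^2
  = 8.44×10⁻¹¹ / 1.80625e-11 ≈ 4.6727

4.67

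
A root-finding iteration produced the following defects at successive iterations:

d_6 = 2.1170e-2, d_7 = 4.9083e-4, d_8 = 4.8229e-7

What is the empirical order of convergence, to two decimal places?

1.84

p ≈ ln(d_8/d_7) / ln(d_7/d_6)
  = ln(4.8229e-7/4.9083e-4) / ln(4.9083e-4/2.1170e-2)
  = ln(0.000982601) / ln(0.0231852)
  = -6.92531 / -3.76424 ≈ 1.83976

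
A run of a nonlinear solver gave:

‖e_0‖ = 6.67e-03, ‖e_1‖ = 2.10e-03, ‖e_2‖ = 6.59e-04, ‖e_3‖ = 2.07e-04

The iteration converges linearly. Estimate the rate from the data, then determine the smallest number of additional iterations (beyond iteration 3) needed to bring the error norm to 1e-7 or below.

7

Rate ρ ≈ ‖e_3‖/‖e_2‖ = 2.07e-04/6.59e-04 = 0.3141.
After j more steps, ‖e_{3+j}‖ ≈ 2.07e-04·ρ^j; need ρ^j ≤ 1e-7/2.07e-04 = 0.000483092.
j ≥ ln(0.000483092)/ln(0.3141) = -7.6353/-1.15804 = 6.593.
So 7 more iterations are needed.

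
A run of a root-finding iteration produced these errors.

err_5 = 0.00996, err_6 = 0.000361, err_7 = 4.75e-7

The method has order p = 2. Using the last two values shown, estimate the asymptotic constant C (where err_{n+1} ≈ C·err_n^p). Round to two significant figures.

3.6

C ≈ err_7 / err_6^2
  = 4.75e-7 / (0.000361)^2
  = 4.75e-7 / 1.30321e-07 ≈ 3.6448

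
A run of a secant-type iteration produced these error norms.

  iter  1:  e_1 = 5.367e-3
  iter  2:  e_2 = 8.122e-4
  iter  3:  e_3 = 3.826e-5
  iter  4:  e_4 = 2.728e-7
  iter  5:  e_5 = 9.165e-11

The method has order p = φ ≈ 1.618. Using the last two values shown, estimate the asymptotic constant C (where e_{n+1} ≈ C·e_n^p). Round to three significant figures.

3.83

C ≈ e_5 / e_4^1.618
  = 9.165e-11 / (2.728e-7)^1.618
  = 9.165e-11 / 2.3944e-11 ≈ 3.8277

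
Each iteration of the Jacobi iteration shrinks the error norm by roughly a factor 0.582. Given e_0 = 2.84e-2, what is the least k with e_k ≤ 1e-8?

After k steps, e_k ≈ 2.84e-2·0.582^k.
Need 0.582^k ≤ 1e-8/2.84e-2 = 3.52113e-07.
k ≥ ln(3.52113e-07)/ln(0.582) = -14.8593/-0.54128 = 27.452.
Smallest integer k = 28.

28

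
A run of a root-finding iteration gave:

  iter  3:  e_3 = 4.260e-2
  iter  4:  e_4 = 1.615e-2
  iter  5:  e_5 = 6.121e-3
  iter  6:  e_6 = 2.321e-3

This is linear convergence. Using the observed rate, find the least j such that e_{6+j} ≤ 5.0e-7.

Rate ρ ≈ e_6/e_5 = 2.321e-3/6.121e-3 = 0.3792.
After j more steps, e_{6+j} ≈ 2.321e-3·ρ^j; need ρ^j ≤ 5.0e-7/2.321e-3 = 0.000215424.
j ≥ ln(0.000215424)/ln(0.3792) = -8.4429/-0.96969 = 8.707.
So 9 more iterations are needed.

9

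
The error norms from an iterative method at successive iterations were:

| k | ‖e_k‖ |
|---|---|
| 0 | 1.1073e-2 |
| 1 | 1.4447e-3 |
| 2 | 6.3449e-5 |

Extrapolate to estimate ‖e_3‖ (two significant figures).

First estimate the order: p ≈ ln(‖e_2‖/‖e_1‖) / ln(‖e_1‖/‖e_0‖) = ln(6.3449e-5/1.4447e-3)/ln(1.4447e-3/1.1073e-2) = ln(0.0439185)/ln(0.130471) ≈ 1.5346.
Then ‖e_3‖ ≈ ‖e_2‖·(‖e_2‖/‖e_1‖)^p = 6.3449e-5·(0.0439185)^1.5346 = 6.3449e-5·0.00826051 ≈ 5.241e-07.

5.2e-7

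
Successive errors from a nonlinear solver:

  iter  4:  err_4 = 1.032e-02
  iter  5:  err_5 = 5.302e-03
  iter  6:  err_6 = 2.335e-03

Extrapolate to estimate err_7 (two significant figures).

8.5e-4

First estimate the order: p ≈ ln(err_6/err_5) / ln(err_5/err_4) = ln(2.335e-03/5.302e-03)/ln(5.302e-03/1.032e-02) = ln(0.4404)/ln(0.51376) ≈ 1.2313.
Then err_7 ≈ err_6·(err_6/err_5)^p = 2.335e-03·(0.4404)^1.2313 = 2.335e-03·0.364308 ≈ 0.0008507.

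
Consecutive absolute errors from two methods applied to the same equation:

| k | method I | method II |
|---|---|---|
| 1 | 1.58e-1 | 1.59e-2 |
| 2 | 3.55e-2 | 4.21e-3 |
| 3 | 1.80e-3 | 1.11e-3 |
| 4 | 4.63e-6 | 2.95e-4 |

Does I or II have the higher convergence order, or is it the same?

I

Method I: p ≈ ln(4.63e-6/1.80e-3)/ln(1.80e-3/3.55e-2) ≈ 2.00.
Method II: p ≈ ln(2.95e-4/1.11e-3)/ln(1.11e-3/4.21e-3) ≈ 0.99.
Method I has the higher order (≈2.0 vs ≈1.0).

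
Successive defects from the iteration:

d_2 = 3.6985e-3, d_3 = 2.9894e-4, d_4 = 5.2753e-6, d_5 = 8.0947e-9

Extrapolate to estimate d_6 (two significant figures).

2.5e-13

First estimate the order: p ≈ ln(d_5/d_4) / ln(d_4/d_3) = ln(8.0947e-9/5.2753e-6)/ln(5.2753e-6/2.9894e-4) = ln(0.00153445)/ln(0.0176467) ≈ 1.6050.
Then d_6 ≈ d_5·(d_5/d_4)^p = 8.0947e-9·(0.00153445)^1.6050 = 8.0947e-9·3.04407e-05 ≈ 2.464e-13.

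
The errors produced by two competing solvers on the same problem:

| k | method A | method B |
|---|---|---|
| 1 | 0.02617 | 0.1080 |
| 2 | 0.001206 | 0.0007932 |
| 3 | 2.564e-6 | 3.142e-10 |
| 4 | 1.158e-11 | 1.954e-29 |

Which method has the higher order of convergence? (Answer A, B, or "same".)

B

Method A: p ≈ ln(1.158e-11/2.564e-6)/ln(2.564e-6/0.001206) ≈ 2.00.
Method B: p ≈ ln(1.954e-29/3.142e-10)/ln(3.142e-10/0.0007932) ≈ 3.00.
Method B has the higher order (≈3.0 vs ≈2.0).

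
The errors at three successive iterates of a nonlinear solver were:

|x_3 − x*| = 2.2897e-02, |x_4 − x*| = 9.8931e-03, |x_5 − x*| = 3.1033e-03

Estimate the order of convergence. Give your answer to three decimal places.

p ≈ ln(|x_5 − x*|/|x_4 − x*|) / ln(|x_4 − x*|/|x_3 − x*|)
  = ln(3.1033e-03/9.8931e-03) / ln(9.8931e-03/2.2897e-02)
  = ln(0.313683) / ln(0.43207)
  = -1.159372 / -0.839168 ≈ 1.381573

1.382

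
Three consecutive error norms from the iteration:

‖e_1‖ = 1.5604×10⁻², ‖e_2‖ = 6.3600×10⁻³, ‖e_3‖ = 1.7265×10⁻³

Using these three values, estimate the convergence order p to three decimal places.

1.453

p ≈ ln(‖e_3‖/‖e_2‖) / ln(‖e_2‖/‖e_1‖)
  = ln(1.7265×10⁻³/6.3600×10⁻³) / ln(6.3600×10⁻³/1.5604×10⁻²)
  = ln(0.271462) / ln(0.407588)
  = -1.303933 / -0.897498 ≈ 1.452853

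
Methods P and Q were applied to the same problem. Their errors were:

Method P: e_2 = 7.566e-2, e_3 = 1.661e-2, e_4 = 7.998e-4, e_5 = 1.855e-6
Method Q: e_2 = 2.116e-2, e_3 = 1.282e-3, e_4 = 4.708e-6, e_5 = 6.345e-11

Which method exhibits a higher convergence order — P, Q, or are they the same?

Method P: p ≈ ln(1.855e-6/7.998e-4)/ln(7.998e-4/1.661e-2) ≈ 2.00.
Method Q: p ≈ ln(6.345e-11/4.708e-6)/ln(4.708e-6/1.282e-3) ≈ 2.00.
Both orders ≈ 2.0 — effectively the same.

same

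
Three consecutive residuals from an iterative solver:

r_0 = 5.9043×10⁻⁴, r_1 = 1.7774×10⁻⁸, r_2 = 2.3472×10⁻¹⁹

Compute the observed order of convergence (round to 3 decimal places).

p ≈ ln(r_2/r_1) / ln(r_1/r_0)
  = ln(2.3472×10⁻¹⁹/1.7774×10⁻⁸) / ln(1.7774×10⁻⁸/5.9043×10⁻⁴)
  = ln(1.32058e-11) / ln(3.01035e-05)
  = -25.050365 / -10.410869 ≈ 2.406174

2.406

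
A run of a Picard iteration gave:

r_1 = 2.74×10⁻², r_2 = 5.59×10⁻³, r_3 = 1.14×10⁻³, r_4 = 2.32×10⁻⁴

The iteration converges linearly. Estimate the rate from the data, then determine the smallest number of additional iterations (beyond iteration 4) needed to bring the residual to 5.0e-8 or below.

Rate ρ ≈ r_4/r_3 = 2.32×10⁻⁴/1.14×10⁻³ = 0.2035.
After j more steps, r_{4+j} ≈ 2.32×10⁻⁴·ρ^j; need ρ^j ≤ 5.0e-8/2.32×10⁻⁴ = 0.000215517.
j ≥ ln(0.000215517)/ln(0.2035) = -8.4425/-1.59209 = 5.303.
So 6 more iterations are needed.

6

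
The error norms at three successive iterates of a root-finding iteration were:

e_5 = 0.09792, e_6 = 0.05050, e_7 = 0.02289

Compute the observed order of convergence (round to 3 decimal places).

1.195

p ≈ ln(e_7/e_6) / ln(e_6/e_5)
  = ln(0.02289/0.05050) / ln(0.05050/0.09792)
  = ln(0.453267) / ln(0.515727)
  = -0.791274 / -0.662178 ≈ 1.194957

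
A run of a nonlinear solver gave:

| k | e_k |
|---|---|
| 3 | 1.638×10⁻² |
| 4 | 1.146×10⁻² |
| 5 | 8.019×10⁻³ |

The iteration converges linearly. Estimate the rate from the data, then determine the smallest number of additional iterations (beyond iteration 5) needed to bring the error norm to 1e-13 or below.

71

Rate ρ ≈ e_5/e_4 = 8.019×10⁻³/1.146×10⁻² = 0.6997.
After j more steps, e_{5+j} ≈ 8.019×10⁻³·ρ^j; need ρ^j ≤ 1e-13/8.019×10⁻³ = 1.24704e-11.
j ≥ ln(1.24704e-11)/ln(0.6997) = -25.1077/-0.35710 = 70.310.
So 71 more iterations are needed.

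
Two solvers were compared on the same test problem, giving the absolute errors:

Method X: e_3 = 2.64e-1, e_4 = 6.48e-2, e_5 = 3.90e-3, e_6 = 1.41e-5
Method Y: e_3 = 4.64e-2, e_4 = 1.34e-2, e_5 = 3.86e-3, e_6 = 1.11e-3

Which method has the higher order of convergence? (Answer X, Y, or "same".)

Method X: p ≈ ln(1.41e-5/3.90e-3)/ln(3.90e-3/6.48e-2) ≈ 2.00.
Method Y: p ≈ ln(1.11e-3/3.86e-3)/ln(3.86e-3/1.34e-2) ≈ 1.00.
Method X has the higher order (≈2.0 vs ≈1.0).

X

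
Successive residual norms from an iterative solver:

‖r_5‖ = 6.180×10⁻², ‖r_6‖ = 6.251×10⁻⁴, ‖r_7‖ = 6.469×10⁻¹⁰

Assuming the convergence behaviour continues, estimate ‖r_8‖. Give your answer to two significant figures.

First estimate the order: p ≈ ln(‖r_7‖/‖r_6‖) / ln(‖r_6‖/‖r_5‖) = ln(6.469×10⁻¹⁰/6.251×10⁻⁴)/ln(6.251×10⁻⁴/6.180×10⁻²) = ln(1.03487e-06)/ln(0.0101149) ≈ 3.0000.
Then ‖r_8‖ ≈ ‖r_7‖·(‖r_7‖/‖r_6‖)^p = 6.469×10⁻¹⁰·(1.03487e-06)^3.0000 = 6.469×10⁻¹⁰·1.1083e-18 ≈ 7.17e-28.

7.2e-28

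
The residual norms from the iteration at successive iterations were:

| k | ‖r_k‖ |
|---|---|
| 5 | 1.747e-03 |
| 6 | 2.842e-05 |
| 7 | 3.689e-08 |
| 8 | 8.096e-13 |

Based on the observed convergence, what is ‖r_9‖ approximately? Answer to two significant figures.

First estimate the order: p ≈ ln(‖r_8‖/‖r_7‖) / ln(‖r_7‖/‖r_6‖) = ln(8.096e-13/3.689e-08)/ln(3.689e-08/2.842e-05) = ln(2.19463e-05)/ln(0.00129803) ≈ 1.6138.
Then ‖r_9‖ ≈ ‖r_8‖·(‖r_8‖/‖r_7‖)^p = 8.096e-13·(2.19463e-05)^1.6138 = 8.096e-13·3.03312e-08 ≈ 2.456e-20.

2.5e-20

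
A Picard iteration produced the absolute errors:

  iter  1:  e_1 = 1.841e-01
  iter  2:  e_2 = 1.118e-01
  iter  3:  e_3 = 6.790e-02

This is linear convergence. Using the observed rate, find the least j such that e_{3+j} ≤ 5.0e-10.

Rate ρ ≈ e_3/e_2 = 6.790e-02/1.118e-01 = 0.6073.
After j more steps, e_{3+j} ≈ 6.790e-02·ρ^j; need ρ^j ≤ 5.0e-10/6.790e-02 = 7.36377e-09.
j ≥ ln(7.36377e-09)/ln(0.6073) = -18.7267/-0.49873 = 37.549.
So 38 more iterations are needed.

38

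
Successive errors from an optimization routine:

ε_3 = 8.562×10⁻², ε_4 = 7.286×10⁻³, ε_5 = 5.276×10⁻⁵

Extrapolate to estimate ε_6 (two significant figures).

2.8e-9

First estimate the order: p ≈ ln(ε_5/ε_4) / ln(ε_4/ε_3) = ln(5.276×10⁻⁵/7.286×10⁻³)/ln(7.286×10⁻³/8.562×10⁻²) = ln(0.00724128)/ln(0.0850969) ≈ 2.0000.
Then ε_6 ≈ ε_5·(ε_5/ε_4)^p = 5.276×10⁻⁵·(0.00724128)^2.0000 = 5.276×10⁻⁵·5.24361e-05 ≈ 2.767e-09.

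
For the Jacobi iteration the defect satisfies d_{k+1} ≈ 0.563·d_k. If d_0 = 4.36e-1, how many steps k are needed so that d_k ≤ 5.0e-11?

40

After k steps, d_k ≈ 4.36e-1·0.563^k.
Need 0.563^k ≤ 5.0e-11/4.36e-1 = 1.14679e-10.
k ≥ ln(1.14679e-10)/ln(0.563) = -22.8889/-0.57448 = 39.843.
Smallest integer k = 40.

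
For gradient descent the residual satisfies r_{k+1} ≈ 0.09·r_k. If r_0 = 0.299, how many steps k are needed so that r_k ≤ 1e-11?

11

After k steps, r_k ≈ 0.299·0.09^k.
Need 0.09^k ≤ 1e-11/0.299 = 3.34448e-11.
k ≥ ln(3.34448e-11)/ln(0.09) = -24.1211/-2.40795 = 10.017.
Smallest integer k = 11.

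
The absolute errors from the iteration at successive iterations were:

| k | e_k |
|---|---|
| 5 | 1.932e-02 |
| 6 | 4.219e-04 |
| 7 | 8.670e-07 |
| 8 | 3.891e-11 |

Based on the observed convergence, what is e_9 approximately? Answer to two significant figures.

First estimate the order: p ≈ ln(e_8/e_7) / ln(e_7/e_6) = ln(3.891e-11/8.670e-07)/ln(8.670e-07/4.219e-04) = ln(4.48789e-05)/ln(0.00205499) ≈ 1.6180.
Then e_9 ≈ e_8·(e_8/e_7)^p = 3.891e-11·(4.48789e-05)^1.6180 = 3.891e-11·9.22581e-08 ≈ 3.59e-18.

3.6e-18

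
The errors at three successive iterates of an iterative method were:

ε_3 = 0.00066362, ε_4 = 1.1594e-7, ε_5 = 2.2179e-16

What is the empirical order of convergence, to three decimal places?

p ≈ ln(ε_5/ε_4) / ln(ε_4/ε_3)
  = ln(2.2179e-16/1.1594e-7) / ln(1.1594e-7/0.00066362)
  = ln(1.91297e-09) / ln(0.000174708)
  = -20.074609 / -8.652395 ≈ 2.320122

2.320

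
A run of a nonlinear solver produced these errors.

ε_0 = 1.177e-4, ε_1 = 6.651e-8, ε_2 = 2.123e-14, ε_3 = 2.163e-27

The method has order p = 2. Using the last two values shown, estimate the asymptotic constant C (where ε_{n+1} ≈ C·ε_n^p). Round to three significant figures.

4.80

C ≈ ε_3 / ε_2^2
  = 2.163e-27 / (2.123e-14)^2
  = 2.163e-27 / 4.50713e-28 ≈ 4.7991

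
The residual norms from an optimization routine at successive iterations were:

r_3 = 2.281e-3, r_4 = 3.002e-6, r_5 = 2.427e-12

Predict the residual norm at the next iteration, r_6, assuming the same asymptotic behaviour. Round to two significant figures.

First estimate the order: p ≈ ln(r_5/r_4) / ln(r_4/r_3) = ln(2.427e-12/3.002e-6)/ln(3.002e-6/2.281e-3) = ln(8.08461e-07)/ln(0.00131609) ≈ 2.1149.
Then r_6 ≈ r_5·(r_5/r_4)^p = 2.427e-12·(8.08461e-07)^2.1149 = 2.427e-12·1.30409e-13 ≈ 3.165e-25.

3.2e-25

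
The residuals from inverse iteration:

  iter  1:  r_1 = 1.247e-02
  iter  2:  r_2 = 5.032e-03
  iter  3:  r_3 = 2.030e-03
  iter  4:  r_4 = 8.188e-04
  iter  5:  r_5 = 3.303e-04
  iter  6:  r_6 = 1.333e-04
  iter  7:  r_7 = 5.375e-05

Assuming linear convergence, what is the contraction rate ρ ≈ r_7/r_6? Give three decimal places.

ρ ≈ r_7/r_6 = 5.375e-05/1.333e-04 = 0.40323

0.403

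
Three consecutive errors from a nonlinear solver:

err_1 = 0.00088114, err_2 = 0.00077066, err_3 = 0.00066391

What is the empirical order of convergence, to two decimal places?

1.11

p ≈ ln(err_3/err_2) / ln(err_2/err_1)
  = ln(0.00066391/0.00077066) / ln(0.00077066/0.00088114)
  = ln(0.861482) / ln(0.874617)
  = -0.14910 / -0.13397 ≈ 1.11294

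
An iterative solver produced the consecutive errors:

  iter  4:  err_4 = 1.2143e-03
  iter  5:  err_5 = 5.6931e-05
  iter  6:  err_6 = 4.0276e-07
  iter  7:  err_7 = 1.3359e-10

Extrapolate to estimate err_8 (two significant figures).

First estimate the order: p ≈ ln(err_7/err_6) / ln(err_6/err_5) = ln(1.3359e-10/4.0276e-07)/ln(4.0276e-07/5.6931e-05) = ln(0.000331686)/ln(0.00707453) ≈ 1.6180.
Then err_8 ≈ err_7·(err_7/err_6)^p = 1.3359e-10·(0.000331686)^1.6180 = 1.3359e-10·2.34713e-06 ≈ 3.136e-16.

3.1e-16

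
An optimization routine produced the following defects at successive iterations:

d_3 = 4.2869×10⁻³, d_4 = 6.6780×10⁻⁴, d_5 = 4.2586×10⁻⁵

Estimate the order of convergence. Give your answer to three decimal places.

p ≈ ln(d_5/d_4) / ln(d_4/d_3)
  = ln(4.2586×10⁻⁵/6.6780×10⁻⁴) / ln(6.6780×10⁻⁴/4.2869×10⁻³)
  = ln(0.0637706) / ln(0.155777)
  = -2.752463 / -1.859330 ≈ 1.480352

1.480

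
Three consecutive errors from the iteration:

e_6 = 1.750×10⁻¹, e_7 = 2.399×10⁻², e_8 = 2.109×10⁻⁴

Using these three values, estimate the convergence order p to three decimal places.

2.382

p ≈ ln(e_8/e_7) / ln(e_7/e_6)
  = ln(2.109×10⁻⁴/2.399×10⁻²) / ln(2.399×10⁻²/1.750×10⁻¹)
  = ln(0.00879116) / ln(0.137086)
  = -4.734009 / -1.987147 ≈ 2.382314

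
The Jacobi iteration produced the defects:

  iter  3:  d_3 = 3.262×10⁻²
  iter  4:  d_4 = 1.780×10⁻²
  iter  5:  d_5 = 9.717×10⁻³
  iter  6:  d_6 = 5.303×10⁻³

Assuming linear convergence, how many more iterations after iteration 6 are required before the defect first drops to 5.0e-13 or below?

Rate ρ ≈ d_6/d_5 = 5.303×10⁻³/9.717×10⁻³ = 0.5457.
After j more steps, d_{6+j} ≈ 5.303×10⁻³·ρ^j; need ρ^j ≤ 5.0e-13/5.303×10⁻³ = 9.42863e-11.
j ≥ ln(9.42863e-11)/ln(0.5457) = -23.0847/-0.60569 = 38.113.
So 39 more iterations are needed.

39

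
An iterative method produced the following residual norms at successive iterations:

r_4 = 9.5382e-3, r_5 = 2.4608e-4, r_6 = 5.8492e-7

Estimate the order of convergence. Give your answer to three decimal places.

p ≈ ln(r_6/r_5) / ln(r_5/r_4)
  = ln(5.8492e-7/2.4608e-4) / ln(2.4608e-4/9.5382e-3)
  = ln(0.00237695) / ln(0.0257994)
  = -6.041937 / -3.657404 ≈ 1.651974

1.652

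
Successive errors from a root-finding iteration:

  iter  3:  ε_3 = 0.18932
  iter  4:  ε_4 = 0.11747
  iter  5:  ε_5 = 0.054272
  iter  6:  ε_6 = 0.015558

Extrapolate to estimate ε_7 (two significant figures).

First estimate the order: p ≈ ln(ε_6/ε_5) / ln(ε_5/ε_4) = ln(0.015558/0.054272)/ln(0.054272/0.11747) = ln(0.286667)/ln(0.462007) ≈ 1.6181.
Then ε_7 ≈ ε_6·(ε_6/ε_5)^p = 0.015558·(0.286667)^1.6181 = 0.015558·0.132429 ≈ 0.00206.

2.1e-3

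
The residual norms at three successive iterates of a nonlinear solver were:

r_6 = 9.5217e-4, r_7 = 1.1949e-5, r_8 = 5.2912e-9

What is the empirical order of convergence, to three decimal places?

p ≈ ln(r_8/r_7) / ln(r_7/r_6)
  = ln(5.2912e-9/1.1949e-5) / ln(1.1949e-5/9.5217e-4)
  = ln(0.000442815) / ln(0.0125492)
  = -7.722358 / -4.378098 ≈ 1.763861

1.764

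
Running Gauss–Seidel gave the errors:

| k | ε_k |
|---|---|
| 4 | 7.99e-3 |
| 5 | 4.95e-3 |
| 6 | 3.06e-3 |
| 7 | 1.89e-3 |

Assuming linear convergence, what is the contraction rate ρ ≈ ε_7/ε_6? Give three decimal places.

0.618

ρ ≈ ε_7/ε_6 = 1.89e-3/3.06e-3 = 0.61765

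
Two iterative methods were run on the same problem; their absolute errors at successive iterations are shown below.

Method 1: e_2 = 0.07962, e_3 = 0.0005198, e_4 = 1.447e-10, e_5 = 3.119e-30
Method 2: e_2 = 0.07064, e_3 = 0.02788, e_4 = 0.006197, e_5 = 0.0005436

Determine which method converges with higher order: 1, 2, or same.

Method 1: p ≈ ln(3.119e-30/1.447e-10)/ln(1.447e-10/0.0005198) ≈ 3.00.
Method 2: p ≈ ln(0.0005436/0.006197)/ln(0.006197/0.02788) ≈ 1.62.
Method 1 has the higher order (≈3.0 vs ≈1.6).

1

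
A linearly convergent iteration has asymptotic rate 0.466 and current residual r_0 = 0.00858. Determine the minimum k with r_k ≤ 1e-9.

After k steps, r_k ≈ 0.00858·0.466^k.
Need 0.466^k ≤ 1e-9/0.00858 = 1.1655e-07.
k ≥ ln(1.1655e-07)/ln(0.466) = -15.9649/-0.76357 = 20.908.
Smallest integer k = 21.

21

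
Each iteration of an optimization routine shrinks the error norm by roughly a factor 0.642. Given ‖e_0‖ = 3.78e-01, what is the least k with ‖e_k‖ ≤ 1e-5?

After k steps, ‖e_k‖ ≈ 3.78e-01·0.642^k.
Need 0.642^k ≤ 1e-5/3.78e-01 = 2.6455e-05.
k ≥ ln(2.6455e-05)/ln(0.642) = -10.5401/-0.44317 = 23.783.
Smallest integer k = 24.

24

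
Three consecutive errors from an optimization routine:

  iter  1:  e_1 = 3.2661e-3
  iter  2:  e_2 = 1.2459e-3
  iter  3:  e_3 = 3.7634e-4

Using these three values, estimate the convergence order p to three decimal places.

1.242

p ≈ ln(e_3/e_2) / ln(e_2/e_1)
  = ln(3.7634e-4/1.2459e-3) / ln(1.2459e-3/3.2661e-3)
  = ln(0.302063) / ln(0.381464)
  = -1.197120 / -0.963739 ≈ 1.242162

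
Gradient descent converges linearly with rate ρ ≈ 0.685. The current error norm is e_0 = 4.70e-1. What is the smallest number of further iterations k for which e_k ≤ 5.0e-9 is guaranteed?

After k steps, e_k ≈ 4.70e-1·0.685^k.
Need 0.685^k ≤ 5.0e-9/4.70e-1 = 1.06383e-08.
k ≥ ln(1.06383e-08)/ln(0.685) = -18.3588/-0.37834 = 48.525.
Smallest integer k = 49.

49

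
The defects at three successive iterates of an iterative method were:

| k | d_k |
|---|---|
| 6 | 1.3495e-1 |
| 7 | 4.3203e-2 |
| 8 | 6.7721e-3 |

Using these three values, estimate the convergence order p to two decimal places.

1.63

p ≈ ln(d_8/d_7) / ln(d_7/d_6)
  = ln(6.7721e-3/4.3203e-2) / ln(4.3203e-2/1.3495e-1)
  = ln(0.156751) / ln(0.320141)
  = -1.85310 / -1.13899 ≈ 1.62697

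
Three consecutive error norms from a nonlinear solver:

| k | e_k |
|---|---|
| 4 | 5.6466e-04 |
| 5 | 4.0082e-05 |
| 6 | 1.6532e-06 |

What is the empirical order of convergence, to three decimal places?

p ≈ ln(e_6/e_5) / ln(e_5/e_4)
  = ln(1.6532e-06/4.0082e-05) / ln(4.0082e-05/5.6466e-04)
  = ln(0.0412454) / ln(0.0709843)
  = -3.188216 / -2.645297 ≈ 1.205239

1.205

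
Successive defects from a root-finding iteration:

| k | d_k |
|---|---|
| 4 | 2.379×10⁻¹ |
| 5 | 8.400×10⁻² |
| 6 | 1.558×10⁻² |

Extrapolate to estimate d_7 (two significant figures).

First estimate the order: p ≈ ln(d_6/d_5) / ln(d_5/d_4) = ln(1.558×10⁻²/8.400×10⁻²)/ln(8.400×10⁻²/2.379×10⁻¹) = ln(0.185476)/ln(0.35309) ≈ 1.6184.
Then d_7 ≈ d_6·(d_6/d_5)^p = 1.558×10⁻²·(0.185476)^1.6184 = 1.558×10⁻²·0.065433 ≈ 0.001019.

1.0e-3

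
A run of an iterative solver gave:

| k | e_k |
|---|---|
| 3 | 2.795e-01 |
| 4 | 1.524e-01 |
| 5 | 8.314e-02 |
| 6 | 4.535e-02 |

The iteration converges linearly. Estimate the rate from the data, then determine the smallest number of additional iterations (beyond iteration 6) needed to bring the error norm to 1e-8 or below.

Rate ρ ≈ e_6/e_5 = 4.535e-02/8.314e-02 = 0.5455.
After j more steps, e_{6+j} ≈ 4.535e-02·ρ^j; need ρ^j ≤ 1e-8/4.535e-02 = 2.20507e-07.
j ≥ ln(2.20507e-07)/ln(0.5455) = -15.3273/-0.60605 = 25.290.
So 26 more iterations are needed.

26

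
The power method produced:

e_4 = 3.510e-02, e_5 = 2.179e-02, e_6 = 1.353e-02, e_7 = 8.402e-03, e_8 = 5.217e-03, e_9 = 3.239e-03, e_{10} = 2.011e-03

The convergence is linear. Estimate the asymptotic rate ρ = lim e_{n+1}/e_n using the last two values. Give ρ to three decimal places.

ρ ≈ e_{10}/e_9 = 2.011e-03/3.239e-03 = 0.62087

0.621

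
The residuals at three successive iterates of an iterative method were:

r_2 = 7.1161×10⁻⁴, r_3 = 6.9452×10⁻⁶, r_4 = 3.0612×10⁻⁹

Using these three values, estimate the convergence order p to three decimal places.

p ≈ ln(r_4/r_3) / ln(r_3/r_2)
  = ln(3.0612×10⁻⁹/6.9452×10⁻⁶) / ln(6.9452×10⁻⁶/7.1161×10⁻⁴)
  = ln(0.000440765) / ln(0.00975984)
  = -7.726999 / -4.629479 ≈ 1.669086

1.669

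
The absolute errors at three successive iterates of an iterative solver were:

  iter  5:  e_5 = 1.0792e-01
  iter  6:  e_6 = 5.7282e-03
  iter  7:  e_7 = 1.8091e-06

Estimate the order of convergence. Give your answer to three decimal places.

p ≈ ln(e_7/e_6) / ln(e_6/e_5)
  = ln(1.8091e-06/5.7282e-03) / ln(5.7282e-03/1.0792e-01)
  = ln(0.000315823) / ln(0.0530782)
  = -8.060329 / -2.935989 ≈ 2.745354

2.745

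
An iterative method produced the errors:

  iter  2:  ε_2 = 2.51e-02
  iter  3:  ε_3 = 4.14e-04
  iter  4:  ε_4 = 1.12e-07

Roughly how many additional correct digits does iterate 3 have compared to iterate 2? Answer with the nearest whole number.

Digits gained ≈ log₁₀(ε_2/ε_3) = log₁₀(2.51e-02/4.14e-04) = log₁₀(60.628) ≈ 1.783.

2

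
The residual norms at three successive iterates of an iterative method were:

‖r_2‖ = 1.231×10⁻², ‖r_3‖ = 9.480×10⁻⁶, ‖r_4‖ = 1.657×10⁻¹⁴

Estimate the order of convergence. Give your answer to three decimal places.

p ≈ ln(‖r_4‖/‖r_3‖) / ln(‖r_3‖/‖r_2‖)
  = ln(1.657×10⁻¹⁴/9.480×10⁻⁶) / ln(9.480×10⁻⁶/1.231×10⁻²)
  = ln(1.74789e-09) / ln(0.000770106)
  = -20.164856 / -7.168982 ≈ 2.812792

2.813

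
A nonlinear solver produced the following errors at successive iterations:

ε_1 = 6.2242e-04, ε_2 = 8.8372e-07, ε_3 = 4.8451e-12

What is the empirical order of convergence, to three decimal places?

1.847

p ≈ ln(ε_3/ε_2) / ln(ε_2/ε_1)
  = ln(4.8451e-12/8.8372e-07) / ln(8.8372e-07/6.2242e-04)
  = ln(5.48262e-06) / ln(0.00141981)
  = -12.113927 / -6.557232 ≈ 1.847415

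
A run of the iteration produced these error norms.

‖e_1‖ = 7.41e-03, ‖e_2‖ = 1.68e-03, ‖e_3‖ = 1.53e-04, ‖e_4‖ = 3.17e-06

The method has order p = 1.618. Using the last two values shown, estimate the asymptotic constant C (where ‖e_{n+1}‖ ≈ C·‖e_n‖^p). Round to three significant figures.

4.72

C ≈ ‖e_4‖ / ‖e_3‖^1.618
  = 3.17e-06 / (1.53e-04)^1.618
  = 3.17e-06 / 6.71167e-07 ≈ 4.7231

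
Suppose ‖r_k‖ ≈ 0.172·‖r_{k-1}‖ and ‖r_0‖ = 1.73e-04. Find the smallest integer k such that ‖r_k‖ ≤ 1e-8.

After k steps, ‖r_k‖ ≈ 1.73e-04·0.172^k.
Need 0.172^k ≤ 1e-8/1.73e-04 = 5.78035e-05.
k ≥ ln(5.78035e-05)/ln(0.172) = -9.7585/-1.76026 = 5.544.
Smallest integer k = 6.

6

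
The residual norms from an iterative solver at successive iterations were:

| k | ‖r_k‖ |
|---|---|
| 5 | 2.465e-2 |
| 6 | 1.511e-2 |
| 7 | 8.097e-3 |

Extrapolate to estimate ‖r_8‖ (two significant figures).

3.7e-3

First estimate the order: p ≈ ln(‖r_7‖/‖r_6‖) / ln(‖r_6‖/‖r_5‖) = ln(8.097e-3/1.511e-2)/ln(1.511e-2/2.465e-2) = ln(0.53587)/ln(0.612982) ≈ 1.2747.
Then ‖r_8‖ ≈ ‖r_7‖·(‖r_7‖/‖r_6‖)^p = 8.097e-3·(0.53587)^1.2747 = 8.097e-3·0.451473 ≈ 0.003656.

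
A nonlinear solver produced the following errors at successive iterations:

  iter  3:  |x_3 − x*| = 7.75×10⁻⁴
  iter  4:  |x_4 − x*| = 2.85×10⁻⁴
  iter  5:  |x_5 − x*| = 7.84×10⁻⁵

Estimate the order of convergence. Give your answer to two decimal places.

p ≈ ln(|x_5 − x*|/|x_4 − x*|) / ln(|x_4 − x*|/|x_3 − x*|)
  = ln(7.84×10⁻⁵/2.85×10⁻⁴) / ln(2.85×10⁻⁴/7.75×10⁻⁴)
  = ln(0.275088) / ln(0.367742)
  = -1.29066 / -1.00037 ≈ 1.29018

1.29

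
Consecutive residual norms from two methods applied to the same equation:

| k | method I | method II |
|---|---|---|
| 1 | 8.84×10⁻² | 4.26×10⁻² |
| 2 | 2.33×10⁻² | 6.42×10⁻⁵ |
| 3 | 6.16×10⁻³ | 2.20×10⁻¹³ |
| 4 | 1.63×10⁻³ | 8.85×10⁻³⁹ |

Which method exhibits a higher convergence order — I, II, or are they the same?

Method I: p ≈ ln(1.63×10⁻³/6.16×10⁻³)/ln(6.16×10⁻³/2.33×10⁻²) ≈ 1.00.
Method II: p ≈ ln(8.85×10⁻³⁹/2.20×10⁻¹³)/ln(2.20×10⁻¹³/6.42×10⁻⁵) ≈ 3.00.
Method II has the higher order (≈3.0 vs ≈1.0).

II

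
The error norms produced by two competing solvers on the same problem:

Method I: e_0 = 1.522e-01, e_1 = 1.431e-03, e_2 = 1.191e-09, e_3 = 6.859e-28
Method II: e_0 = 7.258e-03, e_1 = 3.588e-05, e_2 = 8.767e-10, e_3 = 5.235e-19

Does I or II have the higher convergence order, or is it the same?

Method I: p ≈ ln(6.859e-28/1.191e-09)/ln(1.191e-09/1.431e-03) ≈ 3.00.
Method II: p ≈ ln(5.235e-19/8.767e-10)/ln(8.767e-10/3.588e-05) ≈ 2.00.
Method I has the higher order (≈3.0 vs ≈2.0).

I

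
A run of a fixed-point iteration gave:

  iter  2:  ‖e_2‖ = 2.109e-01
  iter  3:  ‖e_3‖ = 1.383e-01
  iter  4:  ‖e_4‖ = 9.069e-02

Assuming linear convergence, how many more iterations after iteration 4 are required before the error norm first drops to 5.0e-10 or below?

Rate ρ ≈ ‖e_4‖/‖e_3‖ = 9.069e-02/1.383e-01 = 0.6557.
After j more steps, ‖e_{4+j}‖ ≈ 9.069e-02·ρ^j; need ρ^j ≤ 5.0e-10/9.069e-02 = 5.51329e-09.
j ≥ ln(5.51329e-09)/ln(0.6557) = -19.0161/-0.42205 = 45.057.
So 46 more iterations are needed.

46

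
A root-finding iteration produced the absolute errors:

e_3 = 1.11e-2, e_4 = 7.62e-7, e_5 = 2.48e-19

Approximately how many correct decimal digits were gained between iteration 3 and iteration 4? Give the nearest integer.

4

Digits gained ≈ log₁₀(e_3/e_4) = log₁₀(1.11e-2/7.62e-7) = log₁₀(14566.9) ≈ 4.163.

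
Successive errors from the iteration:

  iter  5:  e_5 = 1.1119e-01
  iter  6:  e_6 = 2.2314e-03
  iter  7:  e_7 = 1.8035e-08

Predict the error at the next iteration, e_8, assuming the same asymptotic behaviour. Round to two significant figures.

First estimate the order: p ≈ ln(e_7/e_6) / ln(e_6/e_5) = ln(1.8035e-08/2.2314e-03)/ln(2.2314e-03/1.1119e-01) = ln(8.08237e-06)/ln(0.0200684) ≈ 3.0000.
Then e_8 ≈ e_7·(e_7/e_6)^p = 1.8035e-08·(8.08237e-06)^3.0000 = 1.8035e-08·5.27978e-16 ≈ 9.522e-24.

9.5e-24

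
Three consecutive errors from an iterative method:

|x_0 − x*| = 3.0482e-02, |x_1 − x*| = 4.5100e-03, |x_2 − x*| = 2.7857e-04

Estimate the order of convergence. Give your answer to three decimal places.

1.457

p ≈ ln(|x_2 − x*|/|x_1 − x*|) / ln(|x_1 − x*|/|x_0 − x*|)
  = ln(2.7857e-04/4.5100e-03) / ln(4.5100e-03/3.0482e-02)
  = ln(0.0617672) / ln(0.147956)
  = -2.784383 / -1.910840 ≈ 1.457151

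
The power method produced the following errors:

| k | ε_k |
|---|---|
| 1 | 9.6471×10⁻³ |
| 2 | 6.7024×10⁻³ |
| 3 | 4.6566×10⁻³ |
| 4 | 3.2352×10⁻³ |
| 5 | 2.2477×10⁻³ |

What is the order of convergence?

Consecutive ratios: ε_5/ε_4 = 2.2477×10⁻³/3.2352×10⁻³ = 0.694764, ε_4/ε_3 = 3.2352×10⁻³/4.6566×10⁻³ = 0.694756.
p ≈ ln(0.694764)/ln(0.694756) = -0.3642/-0.3642 ≈ 1.00.
So the convergence is linear (order 1).

1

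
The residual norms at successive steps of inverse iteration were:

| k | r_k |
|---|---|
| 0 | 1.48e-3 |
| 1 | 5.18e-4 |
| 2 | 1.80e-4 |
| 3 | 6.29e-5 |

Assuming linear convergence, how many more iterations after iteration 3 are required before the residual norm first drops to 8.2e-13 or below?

Rate ρ ≈ r_3/r_2 = 6.29e-5/1.80e-4 = 0.3494.
After j more steps, r_{3+j} ≈ 6.29e-5·ρ^j; need ρ^j ≤ 8.2e-13/6.29e-5 = 1.30366e-08.
j ≥ ln(1.30366e-08)/ln(0.3494) = -18.1555/-1.05154 = 17.266.
So 18 more iterations are needed.

18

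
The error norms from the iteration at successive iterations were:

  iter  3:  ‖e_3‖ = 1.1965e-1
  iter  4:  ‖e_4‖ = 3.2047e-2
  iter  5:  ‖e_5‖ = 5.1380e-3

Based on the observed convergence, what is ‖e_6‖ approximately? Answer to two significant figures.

4.0e-4

First estimate the order: p ≈ ln(‖e_5‖/‖e_4‖) / ln(‖e_4‖/‖e_3‖) = ln(5.1380e-3/3.2047e-2)/ln(3.2047e-2/1.1965e-1) = ln(0.160327)/ln(0.26784) ≈ 1.3895.
Then ‖e_6‖ ≈ ‖e_5‖·(‖e_5‖/‖e_4‖)^p = 5.1380e-3·(0.160327)^1.3895 = 5.1380e-3·0.0785881 ≈ 0.0004038.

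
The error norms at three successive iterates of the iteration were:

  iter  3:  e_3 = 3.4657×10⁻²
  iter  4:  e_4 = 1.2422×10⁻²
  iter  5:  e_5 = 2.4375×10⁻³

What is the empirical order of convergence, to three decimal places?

p ≈ ln(e_5/e_4) / ln(e_4/e_3)
  = ln(2.4375×10⁻³/1.2422×10⁻²) / ln(1.2422×10⁻²/3.4657×10⁻²)
  = ln(0.196224) / ln(0.358427)
  = -1.628498 / -1.026030 ≈ 1.587184

1.587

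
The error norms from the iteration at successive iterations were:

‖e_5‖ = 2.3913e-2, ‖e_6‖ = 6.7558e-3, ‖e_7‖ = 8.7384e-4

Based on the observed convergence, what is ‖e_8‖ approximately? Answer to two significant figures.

3.2e-5

First estimate the order: p ≈ ln(‖e_7‖/‖e_6‖) / ln(‖e_6‖/‖e_5‖) = ln(8.7384e-4/6.7558e-3)/ln(6.7558e-3/2.3913e-2) = ln(0.129347)/ln(0.282516) ≈ 1.6181.
Then ‖e_8‖ ≈ ‖e_7‖·(‖e_7‖/‖e_6‖)^p = 8.7384e-4·(0.129347)^1.6181 = 8.7384e-4·0.036537 ≈ 3.193e-05.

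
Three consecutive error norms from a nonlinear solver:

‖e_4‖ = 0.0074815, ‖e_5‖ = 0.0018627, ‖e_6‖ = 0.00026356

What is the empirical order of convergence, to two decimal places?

p ≈ ln(‖e_6‖/‖e_5‖) / ln(‖e_5‖/‖e_4‖)
  = ln(0.00026356/0.0018627) / ln(0.0018627/0.0074815)
  = ln(0.141494) / ln(0.248974)
  = -1.95550 / -1.39041 ≈ 1.40642

1.41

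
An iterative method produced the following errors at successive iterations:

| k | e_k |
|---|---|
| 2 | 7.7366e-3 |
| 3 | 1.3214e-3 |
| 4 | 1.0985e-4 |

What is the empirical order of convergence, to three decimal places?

p ≈ ln(e_4/e_3) / ln(e_3/e_2)
  = ln(1.0985e-4/1.3214e-3) / ln(1.3214e-3/7.7366e-3)
  = ln(0.0831315) / ln(0.170799)
  = -2.487332 / -1.767268 ≈ 1.407445

1.407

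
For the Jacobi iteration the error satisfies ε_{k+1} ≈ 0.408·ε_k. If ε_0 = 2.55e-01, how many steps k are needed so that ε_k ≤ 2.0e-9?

21

After k steps, ε_k ≈ 2.55e-01·0.408^k.
Need 0.408^k ≤ 2.0e-9/2.55e-01 = 7.84314e-09.
k ≥ ln(7.84314e-09)/ln(0.408) = -18.6636/-0.89649 = 20.819.
Smallest integer k = 21.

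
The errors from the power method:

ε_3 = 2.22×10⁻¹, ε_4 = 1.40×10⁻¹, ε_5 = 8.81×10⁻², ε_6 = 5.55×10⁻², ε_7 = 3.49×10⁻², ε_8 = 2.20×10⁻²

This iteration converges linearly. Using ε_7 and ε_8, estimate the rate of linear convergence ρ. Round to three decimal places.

0.630

ρ ≈ ε_8/ε_7 = 2.20×10⁻²/3.49×10⁻² = 0.63037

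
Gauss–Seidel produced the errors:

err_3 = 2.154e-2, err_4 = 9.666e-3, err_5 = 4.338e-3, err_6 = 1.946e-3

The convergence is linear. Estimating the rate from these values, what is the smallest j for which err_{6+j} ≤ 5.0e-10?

Rate ρ ≈ err_6/err_5 = 1.946e-3/4.338e-3 = 0.4486.
After j more steps, err_{6+j} ≈ 1.946e-3·ρ^j; need ρ^j ≤ 5.0e-10/1.946e-3 = 2.56937e-07.
j ≥ ln(2.56937e-07)/ln(0.4486) = -15.1744/-0.80162 = 18.930.
So 19 more iterations are needed.

19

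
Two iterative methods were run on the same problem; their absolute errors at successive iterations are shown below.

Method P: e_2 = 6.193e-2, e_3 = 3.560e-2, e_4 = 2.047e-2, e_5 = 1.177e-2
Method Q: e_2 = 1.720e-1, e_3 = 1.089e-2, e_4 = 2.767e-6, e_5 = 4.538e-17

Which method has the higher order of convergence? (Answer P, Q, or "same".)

Q

Method P: p ≈ ln(1.177e-2/2.047e-2)/ln(2.047e-2/3.560e-2) ≈ 1.00.
Method Q: p ≈ ln(4.538e-17/2.767e-6)/ln(2.767e-6/1.089e-2) ≈ 3.00.
Method Q has the higher order (≈3.0 vs ≈1.0).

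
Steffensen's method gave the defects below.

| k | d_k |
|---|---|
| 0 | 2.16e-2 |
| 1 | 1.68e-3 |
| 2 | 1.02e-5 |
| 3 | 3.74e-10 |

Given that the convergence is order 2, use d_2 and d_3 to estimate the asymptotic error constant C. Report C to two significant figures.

3.6

C ≈ d_3 / d_2^2
  = 3.74e-10 / (1.02e-5)^2
  = 3.74e-10 / 1.0404e-10 ≈ 3.5948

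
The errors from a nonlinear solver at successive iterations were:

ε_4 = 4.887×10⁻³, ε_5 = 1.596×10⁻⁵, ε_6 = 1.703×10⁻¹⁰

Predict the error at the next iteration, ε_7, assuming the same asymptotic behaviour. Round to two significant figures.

First estimate the order: p ≈ ln(ε_6/ε_5) / ln(ε_5/ε_4) = ln(1.703×10⁻¹⁰/1.596×10⁻⁵)/ln(1.596×10⁻⁵/4.887×10⁻³) = ln(1.06704e-05)/ln(0.00326581) ≈ 1.9999.
Then ε_7 ≈ ε_6·(ε_6/ε_5)^p = 1.703×10⁻¹⁰·(1.06704e-05)^1.9999 = 1.703×10⁻¹⁰·1.13988e-10 ≈ 1.941e-20.

1.9e-20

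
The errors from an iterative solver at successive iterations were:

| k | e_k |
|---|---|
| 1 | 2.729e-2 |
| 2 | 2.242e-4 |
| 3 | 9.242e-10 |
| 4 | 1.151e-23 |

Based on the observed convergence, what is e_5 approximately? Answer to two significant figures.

First estimate the order: p ≈ ln(e_4/e_3) / ln(e_3/e_2) = ln(1.151e-23/9.242e-10)/ln(9.242e-10/2.242e-4) = ln(1.2454e-14)/ln(4.12221e-06) ≈ 2.5822.
Then e_5 ≈ e_4·(e_4/e_3)^p = 1.151e-23·(1.2454e-14)^2.5822 = 1.151e-23·1.24539e-36 ≈ 1.433e-59.

1.4e-59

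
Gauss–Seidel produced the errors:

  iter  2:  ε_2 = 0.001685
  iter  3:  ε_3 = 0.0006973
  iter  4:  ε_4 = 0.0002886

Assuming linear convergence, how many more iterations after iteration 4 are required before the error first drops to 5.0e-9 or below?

13

Rate ρ ≈ ε_4/ε_3 = 0.0002886/0.0006973 = 0.4139.
After j more steps, ε_{4+j} ≈ 0.0002886·ρ^j; need ρ^j ≤ 5.0e-9/0.0002886 = 1.7325e-05.
j ≥ ln(1.7325e-05)/ln(0.4139) = -10.9634/-0.88213 = 12.428.
So 13 more iterations are needed.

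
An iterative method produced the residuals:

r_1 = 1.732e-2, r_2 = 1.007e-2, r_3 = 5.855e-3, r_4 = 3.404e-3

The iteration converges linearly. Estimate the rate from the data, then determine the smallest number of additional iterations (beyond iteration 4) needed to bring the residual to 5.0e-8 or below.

21

Rate ρ ≈ r_4/r_3 = 3.404e-3/5.855e-3 = 0.5814.
After j more steps, r_{4+j} ≈ 3.404e-3·ρ^j; need ρ^j ≤ 5.0e-8/3.404e-3 = 1.46886e-05.
j ≥ ln(1.46886e-05)/ln(0.5814) = -11.1284/-0.54232 = 20.520.
So 21 more iterations are needed.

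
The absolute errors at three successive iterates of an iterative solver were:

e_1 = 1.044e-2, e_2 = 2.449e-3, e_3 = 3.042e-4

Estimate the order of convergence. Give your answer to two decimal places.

1.44

p ≈ ln(e_3/e_2) / ln(e_2/e_1)
  = ln(3.042e-4/2.449e-3) / ln(2.449e-3/1.044e-2)
  = ln(0.124214) / ln(0.234579)
  = -2.08575 / -1.44996 ≈ 1.43849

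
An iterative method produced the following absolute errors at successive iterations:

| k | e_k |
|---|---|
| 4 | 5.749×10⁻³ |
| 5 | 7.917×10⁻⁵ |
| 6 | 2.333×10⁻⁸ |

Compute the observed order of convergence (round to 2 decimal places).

p ≈ ln(e_6/e_5) / ln(e_5/e_4)
  = ln(2.333×10⁻⁸/7.917×10⁻⁵) / ln(7.917×10⁻⁵/5.749×10⁻³)
  = ln(0.000294682) / ln(0.0137711)
  = -8.12961 / -4.28518 ≈ 1.89715

1.90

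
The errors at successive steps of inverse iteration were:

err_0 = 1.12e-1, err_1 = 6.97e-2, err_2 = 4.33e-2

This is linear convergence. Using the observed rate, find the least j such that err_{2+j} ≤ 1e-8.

33

Rate ρ ≈ err_2/err_1 = 4.33e-2/6.97e-2 = 0.6212.
After j more steps, err_{2+j} ≈ 4.33e-2·ρ^j; need ρ^j ≤ 1e-8/4.33e-2 = 2.30947e-07.
j ≥ ln(2.30947e-07)/ln(0.6212) = -15.2811/-0.47610 = 32.096.
So 33 more iterations are needed.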